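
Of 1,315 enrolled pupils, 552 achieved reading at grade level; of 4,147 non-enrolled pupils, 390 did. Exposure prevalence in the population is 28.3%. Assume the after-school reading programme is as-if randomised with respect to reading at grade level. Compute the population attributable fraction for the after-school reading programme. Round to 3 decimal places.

p₁ = P(outcome | exposed) = 552/1315 = 0.41977
p₀ = P(outcome | unexposed) = 390/4147 = 0.094044
Overall risk P(Y=1) = π·p₁ + (1−π)·p₀ = 0.283×0.41977 + 0.717×0.094044 = 0.18622.
Under exogeneity, PAF = [P(Y=1) − p₀] / P(Y=1).
PAF = (0.18622 − 0.094044) / 0.18622 ≈ 0.4950

PAF ≈ 0.495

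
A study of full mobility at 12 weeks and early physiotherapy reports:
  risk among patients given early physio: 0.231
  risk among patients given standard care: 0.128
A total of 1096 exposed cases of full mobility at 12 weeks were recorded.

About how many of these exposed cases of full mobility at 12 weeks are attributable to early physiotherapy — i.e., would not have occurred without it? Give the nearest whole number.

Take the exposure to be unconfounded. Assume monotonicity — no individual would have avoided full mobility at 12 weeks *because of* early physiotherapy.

Let p₁ = 0.231, p₀ = 0.128.
PN = (p₁ − p₀)/p₁ = (0.231 − 0.128) / 0.231 ≈ 0.44589.
Attributable cases ≈ PN × (exposed cases) = 0.44589 × 1096 ≈ 488.69.

about 489 cases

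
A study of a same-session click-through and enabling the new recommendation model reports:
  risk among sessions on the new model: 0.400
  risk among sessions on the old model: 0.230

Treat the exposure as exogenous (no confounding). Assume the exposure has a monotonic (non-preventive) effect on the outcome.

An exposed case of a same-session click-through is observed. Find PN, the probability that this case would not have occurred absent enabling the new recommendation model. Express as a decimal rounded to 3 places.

Let p₁ = 0.4, p₀ = 0.23.
Under exogeneity and monotonicity, PN = (p₁ − p₀) / p₁.
PN = (0.4 − 0.23) / 0.4 = 0.17 / 0.4 ≈ 0.4250

PN ≈ 0.425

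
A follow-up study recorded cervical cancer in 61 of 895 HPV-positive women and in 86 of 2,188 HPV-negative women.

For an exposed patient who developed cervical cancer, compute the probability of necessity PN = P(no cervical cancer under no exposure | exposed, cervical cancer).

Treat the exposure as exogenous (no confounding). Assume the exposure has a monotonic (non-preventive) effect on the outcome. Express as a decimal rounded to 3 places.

p₁ = P(outcome | exposed) = 61/895 = 0.068156
p₀ = P(outcome | unexposed) = 86/2188 = 0.039305
Under exogeneity and monotonicity, PN = (p₁ − p₀) / p₁.
PN = (0.068156 − 0.039305) / 0.068156 = 0.028851 / 0.068156 ≈ 0.4233

PN ≈ 0.423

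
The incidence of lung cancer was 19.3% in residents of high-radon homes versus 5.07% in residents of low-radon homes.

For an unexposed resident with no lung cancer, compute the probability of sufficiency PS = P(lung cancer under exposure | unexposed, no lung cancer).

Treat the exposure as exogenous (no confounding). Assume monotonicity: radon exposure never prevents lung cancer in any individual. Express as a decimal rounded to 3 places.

p₁ = 0.193, p₀ = 0.0507.
Under exogeneity and monotonicity, PS = (p₁ − p₀) / (1 − p₀).
PS = (0.193 − 0.0507) / (1 − 0.0507) = 0.1423 / 0.9493 ≈ 0.1499

PS ≈ 0.150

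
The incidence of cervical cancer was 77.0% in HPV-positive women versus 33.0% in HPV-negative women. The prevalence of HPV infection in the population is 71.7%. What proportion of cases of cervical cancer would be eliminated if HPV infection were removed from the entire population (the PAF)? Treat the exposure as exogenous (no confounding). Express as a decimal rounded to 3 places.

PAF ≈ 0.489

p₁ = 0.77, p₀ = 0.33.
Overall risk P(Y=1) = π·p₁ + (1−π)·p₀ = 0.717×0.77 + 0.283×0.33 = 0.64548.
Under exogeneity, PAF = [P(Y=1) − p₀] / P(Y=1).
PAF = (0.64548 − 0.33) / 0.64548 ≈ 0.4888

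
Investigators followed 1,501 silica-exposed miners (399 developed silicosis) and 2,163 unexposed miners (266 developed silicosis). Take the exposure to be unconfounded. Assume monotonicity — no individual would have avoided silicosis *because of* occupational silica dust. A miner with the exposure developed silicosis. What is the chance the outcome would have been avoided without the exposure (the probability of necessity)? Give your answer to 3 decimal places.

p₁ = P(outcome | exposed) = 399/1501 = 0.26582
p₀ = P(outcome | unexposed) = 266/2163 = 0.12298
Under exogeneity and monotonicity, PN = (p₁ − p₀) / p₁.
PN = (0.26582 − 0.12298) / 0.26582 = 0.14285 / 0.26582 ≈ 0.5374

PN ≈ 0.537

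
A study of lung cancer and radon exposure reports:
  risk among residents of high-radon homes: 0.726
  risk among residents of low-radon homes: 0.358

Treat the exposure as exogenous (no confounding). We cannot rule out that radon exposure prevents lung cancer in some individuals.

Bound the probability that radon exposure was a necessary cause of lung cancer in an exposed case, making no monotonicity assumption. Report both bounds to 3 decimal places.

Let p₁ = 0.726, p₀ = 0.358.
Under exogeneity alone the bounds on PN are max{0,(p₁−p₀)/p₁} ≤ PN ≤ min{1,(1−p₀)/p₁}.
  lower = (p₁ − p₀)/p₁ = 0.368 / 0.726 ≈ 0.5069
  upper = min{1, (1 − p₀)/p₁} = 0.642 / 0.726 ≈ 0.8843

0.507 ≤ PN ≤ 0.884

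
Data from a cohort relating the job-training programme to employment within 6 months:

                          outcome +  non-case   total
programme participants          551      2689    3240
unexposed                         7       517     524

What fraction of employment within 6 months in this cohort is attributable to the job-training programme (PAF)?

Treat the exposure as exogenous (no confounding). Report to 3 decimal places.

PAF ≈ 0.910

p₁ = P(outcome | exposed) = 551/3240 = 0.17006
p₀ = P(outcome | unexposed) = 7/524 = 0.013359
Exposure prevalence π = 3240/3764 = 0.86079; overall risk P(Y=1) = 0.14825.
Under exogeneity, PAF = [P(Y=1) − p₀]/P(Y=1).
PAF = (0.14825 − 0.013359) / 0.14825 ≈ 0.9099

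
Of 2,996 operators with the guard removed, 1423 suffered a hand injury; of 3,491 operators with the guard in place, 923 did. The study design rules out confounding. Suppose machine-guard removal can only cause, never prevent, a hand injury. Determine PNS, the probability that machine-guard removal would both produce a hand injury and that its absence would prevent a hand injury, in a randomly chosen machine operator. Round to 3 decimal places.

p₁ = P(outcome | exposed) = 1423/2996 = 0.47497
p₀ = P(outcome | unexposed) = 923/3491 = 0.26439
Under exogeneity and monotonicity, PNS = p₁ − p₀.
PNS = 0.47497 − 0.26439 = 0.21057

PNS ≈ 0.211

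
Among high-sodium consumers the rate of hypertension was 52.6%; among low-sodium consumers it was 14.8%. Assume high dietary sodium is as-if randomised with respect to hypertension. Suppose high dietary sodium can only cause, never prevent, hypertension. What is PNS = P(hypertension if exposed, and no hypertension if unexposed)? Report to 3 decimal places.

p₁ = 0.526, p₀ = 0.148.
Under exogeneity and monotonicity, PNS = p₁ − p₀.
PNS = 0.526 − 0.148 = 0.378

PNS ≈ 0.378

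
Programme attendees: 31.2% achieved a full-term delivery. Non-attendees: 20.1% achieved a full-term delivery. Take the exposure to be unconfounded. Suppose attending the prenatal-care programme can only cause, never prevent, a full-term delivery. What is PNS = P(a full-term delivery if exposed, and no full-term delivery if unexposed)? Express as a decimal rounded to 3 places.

p₁ = 0.312, p₀ = 0.201.
Under exogeneity and monotonicity, PNS = p₁ − p₀.
PNS = 0.312 − 0.201 = 0.111

PNS ≈ 0.111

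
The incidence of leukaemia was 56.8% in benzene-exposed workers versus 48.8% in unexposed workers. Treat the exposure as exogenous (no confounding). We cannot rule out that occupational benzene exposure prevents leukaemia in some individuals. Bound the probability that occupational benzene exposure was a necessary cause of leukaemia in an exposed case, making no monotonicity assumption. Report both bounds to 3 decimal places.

p₁ = 0.568, p₀ = 0.488.
Under exogeneity alone the bounds on PN are max{0,(p₁−p₀)/p₁} ≤ PN ≤ min{1,(1−p₀)/p₁}.
  lower = (p₁ − p₀)/p₁ = 0.08 / 0.568 ≈ 0.1408
  upper = min{1, (1 − p₀)/p₁} = 0.512 / 0.568 ≈ 0.9014

0.141 ≤ PN ≤ 0.901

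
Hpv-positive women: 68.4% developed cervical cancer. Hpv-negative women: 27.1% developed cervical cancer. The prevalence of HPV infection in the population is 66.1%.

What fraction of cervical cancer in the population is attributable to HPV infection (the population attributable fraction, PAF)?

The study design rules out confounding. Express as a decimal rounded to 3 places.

PAF ≈ 0.502

p₁ = 0.684, p₀ = 0.271.
Overall risk P(Y=1) = π·p₁ + (1−π)·p₀ = 0.661×0.684 + 0.339×0.271 = 0.54399.
Under exogeneity, PAF = [P(Y=1) − p₀] / P(Y=1).
PAF = (0.54399 − 0.271) / 0.54399 ≈ 0.5018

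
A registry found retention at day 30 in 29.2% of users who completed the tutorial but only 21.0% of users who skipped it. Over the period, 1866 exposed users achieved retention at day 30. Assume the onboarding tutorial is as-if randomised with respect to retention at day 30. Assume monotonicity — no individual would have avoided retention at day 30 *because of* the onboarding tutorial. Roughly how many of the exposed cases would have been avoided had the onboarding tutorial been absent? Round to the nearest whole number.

about 524 cases

p₁ = 0.292, p₀ = 0.21.
PN = (p₁ − p₀)/p₁ = (0.292 − 0.21) / 0.292 ≈ 0.28082.
Attributable cases ≈ PN × (exposed cases) = 0.28082 × 1866 ≈ 524.01.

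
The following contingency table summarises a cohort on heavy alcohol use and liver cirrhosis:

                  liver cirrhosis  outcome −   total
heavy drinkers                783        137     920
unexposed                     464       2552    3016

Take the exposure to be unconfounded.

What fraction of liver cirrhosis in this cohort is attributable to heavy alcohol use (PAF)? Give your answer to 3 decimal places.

PAF ≈ 0.514

p₁ = P(outcome | exposed) = 783/920 = 0.85109
p₀ = P(outcome | unexposed) = 464/3016 = 0.15385
Exposure prevalence π = 920/3936 = 0.23374; overall risk P(Y=1) = 0.31682.
Under exogeneity, PAF = [P(Y=1) − p₀]/P(Y=1).
PAF = (0.31682 − 0.15385) / 0.31682 ≈ 0.5144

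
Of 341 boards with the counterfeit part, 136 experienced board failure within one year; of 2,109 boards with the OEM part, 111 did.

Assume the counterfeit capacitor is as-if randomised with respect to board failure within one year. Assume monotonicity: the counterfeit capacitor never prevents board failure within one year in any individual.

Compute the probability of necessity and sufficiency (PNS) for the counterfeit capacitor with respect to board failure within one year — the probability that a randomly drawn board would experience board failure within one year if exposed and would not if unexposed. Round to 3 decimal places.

PNS ≈ 0.346

p₁ = P(outcome | exposed) = 136/341 = 0.39883
p₀ = P(outcome | unexposed) = 111/2109 = 0.052632
Under exogeneity and monotonicity, PNS = p₁ − p₀.
PNS = 0.39883 − 0.052632 = 0.3462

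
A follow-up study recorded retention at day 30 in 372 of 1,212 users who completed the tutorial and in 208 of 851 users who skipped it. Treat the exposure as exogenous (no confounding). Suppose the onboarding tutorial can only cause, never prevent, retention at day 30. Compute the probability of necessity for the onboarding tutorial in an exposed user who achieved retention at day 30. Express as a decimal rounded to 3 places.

PN ≈ 0.204

p₁ = P(outcome | exposed) = 372/1212 = 0.30693
p₀ = P(outcome | unexposed) = 208/851 = 0.24442
Under exogeneity and monotonicity, PN = (p₁ − p₀) / p₁.
PN = (0.30693 − 0.24442) / 0.30693 = 0.062512 / 0.30693 ≈ 0.2037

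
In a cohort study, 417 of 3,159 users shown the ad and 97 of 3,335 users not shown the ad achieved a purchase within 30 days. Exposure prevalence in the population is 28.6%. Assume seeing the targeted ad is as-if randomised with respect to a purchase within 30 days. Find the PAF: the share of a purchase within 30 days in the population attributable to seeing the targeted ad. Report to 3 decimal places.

p₁ = P(outcome | exposed) = 417/3159 = 0.132
p₀ = P(outcome | unexposed) = 97/3335 = 0.029085
Overall risk P(Y=1) = π·p₁ + (1−π)·p₀ = 0.286×0.132 + 0.714×0.029085 = 0.05852.
Under exogeneity, PAF = [P(Y=1) − p₀] / P(Y=1).
PAF = (0.05852 − 0.029085) / 0.05852 ≈ 0.5030

PAF ≈ 0.503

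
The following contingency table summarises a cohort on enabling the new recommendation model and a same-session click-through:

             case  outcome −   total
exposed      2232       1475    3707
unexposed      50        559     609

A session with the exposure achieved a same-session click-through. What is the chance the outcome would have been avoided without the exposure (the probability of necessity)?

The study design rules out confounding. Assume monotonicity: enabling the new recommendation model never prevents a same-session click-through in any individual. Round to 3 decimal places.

PN ≈ 0.864

p₁ = P(outcome | exposed) = 2232/3707 = 0.6021
p₀ = P(outcome | unexposed) = 50/609 = 0.082102
Under exogeneity and monotonicity, PN = (p₁ − p₀) / p₁.
PN = (0.6021 − 0.082102) / 0.6021 = 0.52 / 0.6021 ≈ 0.8636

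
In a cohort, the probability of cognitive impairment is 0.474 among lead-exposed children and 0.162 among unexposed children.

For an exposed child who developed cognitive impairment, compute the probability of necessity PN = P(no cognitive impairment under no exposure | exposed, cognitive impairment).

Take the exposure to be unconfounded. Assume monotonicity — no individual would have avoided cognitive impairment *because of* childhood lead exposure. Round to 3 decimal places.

Let p₁ = 0.474, p₀ = 0.162.
Under exogeneity and monotonicity, PN = (p₁ − p₀) / p₁.
PN = (0.474 − 0.162) / 0.474 = 0.312 / 0.474 ≈ 0.6582

PN ≈ 0.658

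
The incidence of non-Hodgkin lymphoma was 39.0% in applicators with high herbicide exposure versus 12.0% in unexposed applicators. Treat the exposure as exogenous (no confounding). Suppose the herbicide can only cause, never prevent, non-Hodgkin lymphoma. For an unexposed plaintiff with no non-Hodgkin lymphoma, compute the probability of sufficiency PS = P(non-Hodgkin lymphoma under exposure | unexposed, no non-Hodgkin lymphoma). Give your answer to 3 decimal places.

p₁ = 0.39, p₀ = 0.12.
Under exogeneity and monotonicity, PS = (p₁ − p₀) / (1 − p₀).
PS = (0.39 − 0.12) / (1 − 0.12) = 0.27 / 0.88 ≈ 0.3068

PS ≈ 0.307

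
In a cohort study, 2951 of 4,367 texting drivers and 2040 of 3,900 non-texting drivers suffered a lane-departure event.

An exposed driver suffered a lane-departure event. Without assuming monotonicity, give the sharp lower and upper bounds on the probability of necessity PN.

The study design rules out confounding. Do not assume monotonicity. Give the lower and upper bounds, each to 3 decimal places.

p₁ = P(outcome | exposed) = 2951/4367 = 0.67575
p₀ = P(outcome | unexposed) = 2040/3900 = 0.52308
Under exogeneity alone the bounds on PN are max{0,(p₁−p₀)/p₁} ≤ PN ≤ min{1,(1−p₀)/p₁}.
  lower = (p₁ − p₀)/p₁ = 0.15267 / 0.67575 ≈ 0.2259
  upper = min{1, (1 − p₀)/p₁} = 0.47692 / 0.67575 ≈ 0.7058

0.226 ≤ PN ≤ 0.706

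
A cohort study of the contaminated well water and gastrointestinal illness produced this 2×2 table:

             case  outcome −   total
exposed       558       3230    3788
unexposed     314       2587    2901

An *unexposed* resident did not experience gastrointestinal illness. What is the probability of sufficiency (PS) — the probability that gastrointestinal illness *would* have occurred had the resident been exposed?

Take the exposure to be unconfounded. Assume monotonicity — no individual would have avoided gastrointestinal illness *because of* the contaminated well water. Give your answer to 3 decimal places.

p₁ = P(outcome | exposed) = 558/3788 = 0.14731
p₀ = P(outcome | unexposed) = 314/2901 = 0.10824
Under exogeneity and monotonicity, PS = (p₁ − p₀)/(1 − p₀).
PS = (0.14731 − 0.10824) / 0.89176 ≈ 0.0438

PS ≈ 0.044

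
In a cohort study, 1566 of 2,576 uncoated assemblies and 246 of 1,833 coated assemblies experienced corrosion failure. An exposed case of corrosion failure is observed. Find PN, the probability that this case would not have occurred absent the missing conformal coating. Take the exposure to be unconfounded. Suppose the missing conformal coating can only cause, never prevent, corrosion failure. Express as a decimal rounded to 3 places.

PN ≈ 0.779

p₁ = P(outcome | exposed) = 1566/2576 = 0.60792
p₀ = P(outcome | unexposed) = 246/1833 = 0.13421
Under exogeneity and monotonicity, PN = (p₁ − p₀) / p₁.
PN = (0.60792 − 0.13421) / 0.60792 = 0.47371 / 0.60792 ≈ 0.7792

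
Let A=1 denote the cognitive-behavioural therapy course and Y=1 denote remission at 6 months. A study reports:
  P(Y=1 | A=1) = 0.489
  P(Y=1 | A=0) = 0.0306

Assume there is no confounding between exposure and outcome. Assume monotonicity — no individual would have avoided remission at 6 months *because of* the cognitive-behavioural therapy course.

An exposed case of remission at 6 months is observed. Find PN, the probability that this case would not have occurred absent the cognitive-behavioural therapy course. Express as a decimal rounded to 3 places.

Let p₁ = 0.489, p₀ = 0.0306.
Under exogeneity and monotonicity, PN = (p₁ − p₀) / p₁.
PN = (0.489 − 0.0306) / 0.489 = 0.4584 / 0.489 ≈ 0.9374

PN ≈ 0.937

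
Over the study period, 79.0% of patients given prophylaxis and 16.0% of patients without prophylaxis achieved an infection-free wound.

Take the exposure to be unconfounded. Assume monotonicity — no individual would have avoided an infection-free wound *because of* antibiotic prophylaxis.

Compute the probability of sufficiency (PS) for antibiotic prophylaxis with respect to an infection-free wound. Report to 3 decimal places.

p₁ = 0.79, p₀ = 0.16.
Under exogeneity and monotonicity, PS = (p₁ − p₀) / (1 − p₀).
PS = (0.79 − 0.16) / (1 − 0.16) = 0.63 / 0.84 ≈ 0.7500

PS ≈ 0.750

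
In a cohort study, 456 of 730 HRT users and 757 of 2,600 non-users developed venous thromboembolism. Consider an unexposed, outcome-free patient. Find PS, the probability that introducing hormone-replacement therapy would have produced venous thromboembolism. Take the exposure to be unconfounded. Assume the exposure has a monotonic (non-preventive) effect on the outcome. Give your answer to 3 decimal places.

PS ≈ 0.470

p₁ = P(outcome | exposed) = 456/730 = 0.62466
p₀ = P(outcome | unexposed) = 757/2600 = 0.29115
Under exogeneity and monotonicity, PS = (p₁ − p₀) / (1 − p₀).
PS = (0.62466 − 0.29115) / (1 − 0.29115) = 0.3335 / 0.70885 ≈ 0.4705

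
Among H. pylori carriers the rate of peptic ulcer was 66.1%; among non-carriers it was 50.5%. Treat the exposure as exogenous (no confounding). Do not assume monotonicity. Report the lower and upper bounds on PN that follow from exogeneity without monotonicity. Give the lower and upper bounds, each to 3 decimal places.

0.236 ≤ PN ≤ 0.749

p₁ = 0.661, p₀ = 0.505.
Under exogeneity alone the bounds on PN are max{0,(p₁−p₀)/p₁} ≤ PN ≤ min{1,(1−p₀)/p₁}.
  lower = (p₁ − p₀)/p₁ = 0.156 / 0.661 ≈ 0.2360
  upper = min{1, (1 − p₀)/p₁} = 0.495 / 0.661 ≈ 0.7489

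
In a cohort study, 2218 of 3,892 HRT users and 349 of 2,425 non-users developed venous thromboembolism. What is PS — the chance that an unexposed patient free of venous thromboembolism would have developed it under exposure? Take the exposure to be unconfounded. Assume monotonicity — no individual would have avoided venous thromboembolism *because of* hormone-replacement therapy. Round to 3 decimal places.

PS ≈ 0.498

p₁ = P(outcome | exposed) = 2218/3892 = 0.56989
p₀ = P(outcome | unexposed) = 349/2425 = 0.14392
Under exogeneity and monotonicity, PS = (p₁ − p₀) / (1 − p₀).
PS = (0.56989 − 0.14392) / (1 − 0.14392) = 0.42597 / 0.85608 ≈ 0.4976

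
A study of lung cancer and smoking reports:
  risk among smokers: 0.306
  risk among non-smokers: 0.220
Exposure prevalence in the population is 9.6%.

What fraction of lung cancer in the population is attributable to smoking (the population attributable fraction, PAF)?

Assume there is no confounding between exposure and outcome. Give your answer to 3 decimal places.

PAF ≈ 0.036

Let p₁ = 0.306, p₀ = 0.22.
Overall risk P(Y=1) = π·p₁ + (1−π)·p₀ = 0.096×0.306 + 0.904×0.22 = 0.22826.
Under exogeneity, PAF = [P(Y=1) − p₀] / P(Y=1).
PAF = (0.22826 − 0.22) / 0.22826 ≈ 0.0362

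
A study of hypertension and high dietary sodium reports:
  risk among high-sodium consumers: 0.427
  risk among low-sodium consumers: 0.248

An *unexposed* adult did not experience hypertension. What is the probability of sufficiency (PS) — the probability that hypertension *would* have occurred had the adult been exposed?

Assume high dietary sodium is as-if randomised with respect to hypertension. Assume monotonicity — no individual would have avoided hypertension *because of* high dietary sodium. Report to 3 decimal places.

PS ≈ 0.238

Let p₁ = 0.427, p₀ = 0.248.
Under exogeneity and monotonicity, PS = (p₁ − p₀) / (1 − p₀).
PS = (0.427 − 0.248) / (1 − 0.248) = 0.179 / 0.752 ≈ 0.2380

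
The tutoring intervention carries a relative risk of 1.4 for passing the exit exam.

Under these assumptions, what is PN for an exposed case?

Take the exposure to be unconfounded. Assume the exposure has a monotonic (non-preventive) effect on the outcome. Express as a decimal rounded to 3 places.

Under exogeneity and monotonicity, PN = (RR − 1) / RR = 1 − 1/RR.
PN = (1.4 − 1) / 1.4 = 0.4 / 1.4 ≈ 0.2857

PN ≈ 0.286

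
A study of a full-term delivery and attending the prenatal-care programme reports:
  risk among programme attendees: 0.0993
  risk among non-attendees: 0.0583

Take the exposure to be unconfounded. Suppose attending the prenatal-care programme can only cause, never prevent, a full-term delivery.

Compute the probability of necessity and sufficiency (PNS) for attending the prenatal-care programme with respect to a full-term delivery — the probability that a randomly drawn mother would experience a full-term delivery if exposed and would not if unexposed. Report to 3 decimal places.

Let p₁ = 0.0993, p₀ = 0.0583.
Under exogeneity and monotonicity, PNS = p₁ − p₀.
PNS = 0.0993 − 0.0583 = 0.041

PNS ≈ 0.041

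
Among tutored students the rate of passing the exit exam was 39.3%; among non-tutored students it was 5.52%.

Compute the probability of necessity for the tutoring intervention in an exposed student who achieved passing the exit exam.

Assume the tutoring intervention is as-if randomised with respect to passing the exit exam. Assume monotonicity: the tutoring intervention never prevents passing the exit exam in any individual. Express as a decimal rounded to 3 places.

PN ≈ 0.860

p₁ = 0.393, p₀ = 0.0552.
Under exogeneity and monotonicity, PN = (p₁ − p₀) / p₁.
PN = (0.393 − 0.0552) / 0.393 = 0.3378 / 0.393 ≈ 0.8595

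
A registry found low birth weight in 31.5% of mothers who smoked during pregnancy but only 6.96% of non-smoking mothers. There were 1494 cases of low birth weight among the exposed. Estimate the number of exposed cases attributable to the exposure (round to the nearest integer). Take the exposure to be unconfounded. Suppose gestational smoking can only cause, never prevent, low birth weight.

about 1164 cases

p₁ = 0.315, p₀ = 0.0696.
PN = (p₁ − p₀)/p₁ = (0.315 − 0.0696) / 0.315 ≈ 0.77905.
Attributable cases ≈ PN × (exposed cases) = 0.77905 × 1494 ≈ 1163.90.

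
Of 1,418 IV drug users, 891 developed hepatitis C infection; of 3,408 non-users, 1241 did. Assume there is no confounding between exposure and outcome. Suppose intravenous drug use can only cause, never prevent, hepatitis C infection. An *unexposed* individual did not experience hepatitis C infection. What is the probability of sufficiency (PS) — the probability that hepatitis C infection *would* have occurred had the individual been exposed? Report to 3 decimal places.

PS ≈ 0.416

p₁ = P(outcome | exposed) = 891/1418 = 0.62835
p₀ = P(outcome | unexposed) = 1241/3408 = 0.36414
Under exogeneity and monotonicity, PS = (p₁ − p₀) / (1 − p₀).
PS = (0.62835 − 0.36414) / (1 − 0.36414) = 0.26421 / 0.63586 ≈ 0.4155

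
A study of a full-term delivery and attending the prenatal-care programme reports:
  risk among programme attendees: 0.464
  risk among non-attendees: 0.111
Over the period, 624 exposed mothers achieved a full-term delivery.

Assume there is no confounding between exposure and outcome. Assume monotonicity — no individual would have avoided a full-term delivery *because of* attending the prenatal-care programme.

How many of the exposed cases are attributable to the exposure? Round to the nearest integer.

about 475 cases

Let p₁ = 0.464, p₀ = 0.111.
PN = (p₁ − p₀)/p₁ = (0.464 − 0.111) / 0.464 ≈ 0.76078.
Attributable cases ≈ PN × (exposed cases) = 0.76078 × 624 ≈ 474.72.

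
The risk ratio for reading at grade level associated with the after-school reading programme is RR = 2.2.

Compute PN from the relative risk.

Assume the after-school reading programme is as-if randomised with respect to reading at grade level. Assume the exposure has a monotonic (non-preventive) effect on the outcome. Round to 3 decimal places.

PN ≈ 0.545

Under exogeneity and monotonicity, PN = (RR − 1) / RR = 1 − 1/RR.
PN = (2.2 − 1) / 2.2 = 1.2 / 2.2 ≈ 0.5455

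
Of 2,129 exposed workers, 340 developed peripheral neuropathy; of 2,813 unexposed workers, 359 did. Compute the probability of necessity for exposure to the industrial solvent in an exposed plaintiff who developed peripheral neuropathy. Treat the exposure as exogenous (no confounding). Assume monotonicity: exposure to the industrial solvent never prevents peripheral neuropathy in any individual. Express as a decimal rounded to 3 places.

p₁ = P(outcome | exposed) = 340/2129 = 0.1597
p₀ = P(outcome | unexposed) = 359/2813 = 0.12762
Under exogeneity and monotonicity, PN = (p₁ − p₀) / p₁.
PN = (0.1597 − 0.12762) / 0.1597 = 0.032078 / 0.1597 ≈ 0.2009

PN ≈ 0.201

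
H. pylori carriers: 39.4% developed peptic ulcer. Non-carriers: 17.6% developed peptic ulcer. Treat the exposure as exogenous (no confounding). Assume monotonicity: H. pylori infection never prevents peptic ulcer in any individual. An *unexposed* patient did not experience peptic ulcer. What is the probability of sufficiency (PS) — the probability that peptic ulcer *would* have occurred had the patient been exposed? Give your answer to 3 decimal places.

p₁ = 0.394, p₀ = 0.176.
Under exogeneity and monotonicity, PS = (p₁ − p₀) / (1 − p₀).
PS = (0.394 − 0.176) / (1 − 0.176) = 0.218 / 0.824 ≈ 0.2646

PS ≈ 0.265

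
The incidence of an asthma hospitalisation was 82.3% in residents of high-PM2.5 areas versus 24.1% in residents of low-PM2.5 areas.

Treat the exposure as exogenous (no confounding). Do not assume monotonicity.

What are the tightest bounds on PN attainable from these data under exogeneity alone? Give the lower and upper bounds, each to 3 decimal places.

0.707 ≤ PN ≤ 0.922

p₁ = 0.823, p₀ = 0.241.
Under exogeneity alone the bounds on PN are max{0,(p₁−p₀)/p₁} ≤ PN ≤ min{1,(1−p₀)/p₁}.
  lower = (p₁ − p₀)/p₁ = 0.582 / 0.823 ≈ 0.7072
  upper = min{1, (1 − p₀)/p₁} = 0.759 / 0.823 ≈ 0.9222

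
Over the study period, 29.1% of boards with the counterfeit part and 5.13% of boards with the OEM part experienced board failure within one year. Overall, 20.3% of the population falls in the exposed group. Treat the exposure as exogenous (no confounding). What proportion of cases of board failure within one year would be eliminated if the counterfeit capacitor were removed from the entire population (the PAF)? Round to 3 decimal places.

p₁ = 0.291, p₀ = 0.0513.
Overall risk P(Y=1) = π·p₁ + (1−π)·p₀ = 0.203×0.291 + 0.797×0.0513 = 0.099959.
Under exogeneity, PAF = [P(Y=1) − p₀] / P(Y=1).
PAF = (0.099959 − 0.0513) / 0.099959 ≈ 0.4868

PAF ≈ 0.487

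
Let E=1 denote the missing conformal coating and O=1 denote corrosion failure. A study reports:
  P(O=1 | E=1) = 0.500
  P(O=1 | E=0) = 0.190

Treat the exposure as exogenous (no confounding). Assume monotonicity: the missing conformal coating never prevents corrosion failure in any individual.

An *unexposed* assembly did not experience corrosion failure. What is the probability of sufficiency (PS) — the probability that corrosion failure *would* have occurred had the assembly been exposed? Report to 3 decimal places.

Let p₁ = 0.5, p₀ = 0.19.
Under exogeneity and monotonicity, PS = (p₁ − p₀) / (1 − p₀).
PS = (0.5 − 0.19) / (1 − 0.19) = 0.31 / 0.81 ≈ 0.3827

PS ≈ 0.383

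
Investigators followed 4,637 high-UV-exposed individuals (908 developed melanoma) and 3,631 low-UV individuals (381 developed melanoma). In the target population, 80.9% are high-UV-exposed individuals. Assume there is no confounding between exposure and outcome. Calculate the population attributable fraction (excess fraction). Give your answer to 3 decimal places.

p₁ = P(outcome | exposed) = 908/4637 = 0.19582
p₀ = P(outcome | unexposed) = 381/3631 = 0.10493
Overall risk P(Y=1) = π·p₁ + (1−π)·p₀ = 0.809×0.19582 + 0.191×0.10493 = 0.17846.
Under exogeneity, PAF = [P(Y=1) − p₀] / P(Y=1).
PAF = (0.17846 − 0.10493) / 0.17846 ≈ 0.4120

PAF ≈ 0.412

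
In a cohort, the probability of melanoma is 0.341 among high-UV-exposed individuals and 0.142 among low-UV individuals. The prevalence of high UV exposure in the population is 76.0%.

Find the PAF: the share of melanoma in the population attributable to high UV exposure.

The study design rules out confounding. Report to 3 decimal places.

Let p₁ = 0.341, p₀ = 0.142.
Overall risk P(Y=1) = π·p₁ + (1−π)·p₀ = 0.76×0.341 + 0.24×0.142 = 0.29324.
Under exogeneity, PAF = [P(Y=1) − p₀] / P(Y=1).
PAF = (0.29324 − 0.142) / 0.29324 ≈ 0.5158

PAF ≈ 0.516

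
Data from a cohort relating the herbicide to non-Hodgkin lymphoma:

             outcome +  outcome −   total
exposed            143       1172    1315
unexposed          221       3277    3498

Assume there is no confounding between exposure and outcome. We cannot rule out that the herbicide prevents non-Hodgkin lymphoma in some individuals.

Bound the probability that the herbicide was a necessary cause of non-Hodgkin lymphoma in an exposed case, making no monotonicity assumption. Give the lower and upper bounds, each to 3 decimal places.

p₁ = P(outcome | exposed) = 143/1315 = 0.10875
p₀ = P(outcome | unexposed) = 221/3498 = 0.063179
Under exogeneity alone the bounds on PN are max{0,(p₁−p₀)/p₁} ≤ PN ≤ min{1,(1−p₀)/p₁}.
  lower = (p₁ − p₀)/p₁ = 0.045566 / 0.10875 ≈ 0.4190
  upper = min{1, (1 − p₀)/p₁} = 0.93682 / 0.10875 ≈ 8.6148 → capped at 1

0.419 ≤ PN ≤ 1.000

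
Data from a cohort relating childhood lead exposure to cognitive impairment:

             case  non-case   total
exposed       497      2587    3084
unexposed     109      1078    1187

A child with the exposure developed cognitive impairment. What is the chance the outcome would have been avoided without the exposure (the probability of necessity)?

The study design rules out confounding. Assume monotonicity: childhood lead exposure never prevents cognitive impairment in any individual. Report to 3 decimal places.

p₁ = P(outcome | exposed) = 497/3084 = 0.16115
p₀ = P(outcome | unexposed) = 109/1187 = 0.091828
Under exogeneity and monotonicity, PN = (p₁ − p₀)/p₁.
PN = (0.16115 − 0.091828) / 0.16115 ≈ 0.4302

PN ≈ 0.430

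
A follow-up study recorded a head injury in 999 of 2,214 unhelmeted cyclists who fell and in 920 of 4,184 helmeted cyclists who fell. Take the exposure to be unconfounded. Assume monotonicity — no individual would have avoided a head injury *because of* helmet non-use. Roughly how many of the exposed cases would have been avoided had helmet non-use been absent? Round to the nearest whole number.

p₁ = P(outcome | exposed) = 999/2214 = 0.45122
p₀ = P(outcome | unexposed) = 920/4184 = 0.21989
PN = (p₁ − p₀)/p₁ = (0.45122 − 0.21989) / 0.45122 ≈ 0.51269.
Attributable cases ≈ PN × (exposed cases) = 0.51269 × 999 ≈ 512.17.

about 512 cases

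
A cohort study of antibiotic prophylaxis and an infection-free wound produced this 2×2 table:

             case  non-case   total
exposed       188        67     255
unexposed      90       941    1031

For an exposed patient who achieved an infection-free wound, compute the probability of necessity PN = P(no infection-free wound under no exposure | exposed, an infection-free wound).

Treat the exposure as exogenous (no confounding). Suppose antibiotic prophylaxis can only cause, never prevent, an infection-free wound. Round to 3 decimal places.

p₁ = P(outcome | exposed) = 188/255 = 0.73725
p₀ = P(outcome | unexposed) = 90/1031 = 0.087294
Under exogeneity and monotonicity, PN = (p₁ − p₀)/p₁.
PN = (0.73725 − 0.087294) / 0.73725 ≈ 0.8816

PN ≈ 0.882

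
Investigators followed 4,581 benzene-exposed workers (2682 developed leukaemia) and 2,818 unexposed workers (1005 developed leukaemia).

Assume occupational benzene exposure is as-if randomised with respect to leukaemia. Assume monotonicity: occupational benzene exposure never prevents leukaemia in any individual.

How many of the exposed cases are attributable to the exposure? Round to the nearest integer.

p₁ = P(outcome | exposed) = 2682/4581 = 0.58546
p₀ = P(outcome | unexposed) = 1005/2818 = 0.35664
PN = (p₁ − p₀)/p₁ = (0.58546 − 0.35664) / 0.58546 ≈ 0.39085.
Attributable cases ≈ PN × (exposed cases) = 0.39085 × 2682 ≈ 1048.25.

about 1048 cases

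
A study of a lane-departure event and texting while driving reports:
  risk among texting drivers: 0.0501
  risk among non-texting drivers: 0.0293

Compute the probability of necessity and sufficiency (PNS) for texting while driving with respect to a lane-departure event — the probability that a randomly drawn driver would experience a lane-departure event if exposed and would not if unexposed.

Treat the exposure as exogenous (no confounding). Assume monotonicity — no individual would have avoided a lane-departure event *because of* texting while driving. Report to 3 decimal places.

Let p₁ = 0.0501, p₀ = 0.0293.
Under exogeneity and monotonicity, PNS = p₁ − p₀.
PNS = 0.0501 − 0.0293 = 0.0208

PNS ≈ 0.021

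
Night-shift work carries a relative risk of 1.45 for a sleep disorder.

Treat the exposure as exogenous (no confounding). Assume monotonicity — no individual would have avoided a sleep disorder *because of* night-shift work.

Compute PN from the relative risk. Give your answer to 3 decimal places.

Under exogeneity and monotonicity, PN = (RR − 1) / RR = 1 − 1/RR.
PN = (1.45 − 1) / 1.45 = 0.45 / 1.45 ≈ 0.3103

PN ≈ 0.310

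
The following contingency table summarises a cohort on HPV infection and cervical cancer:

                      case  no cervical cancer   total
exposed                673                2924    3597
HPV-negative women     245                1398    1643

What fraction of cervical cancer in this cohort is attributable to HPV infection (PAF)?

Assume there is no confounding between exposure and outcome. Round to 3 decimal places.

p₁ = P(outcome | exposed) = 673/3597 = 0.1871
p₀ = P(outcome | unexposed) = 245/1643 = 0.14912
Exposure prevalence π = 3597/5240 = 0.68645; overall risk P(Y=1) = 0.17519.
Under exogeneity, PAF = [P(Y=1) − p₀]/P(Y=1).
PAF = (0.17519 − 0.14912) / 0.17519 ≈ 0.1488

PAF ≈ 0.149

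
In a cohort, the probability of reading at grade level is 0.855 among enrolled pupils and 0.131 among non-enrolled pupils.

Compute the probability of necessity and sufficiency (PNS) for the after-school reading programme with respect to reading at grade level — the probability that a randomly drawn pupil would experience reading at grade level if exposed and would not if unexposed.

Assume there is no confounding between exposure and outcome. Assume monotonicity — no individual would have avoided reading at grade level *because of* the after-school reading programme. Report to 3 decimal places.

PNS ≈ 0.724

Let p₁ = 0.855, p₀ = 0.131.
Under exogeneity and monotonicity, PNS = p₁ − p₀.
PNS = 0.855 − 0.131 = 0.724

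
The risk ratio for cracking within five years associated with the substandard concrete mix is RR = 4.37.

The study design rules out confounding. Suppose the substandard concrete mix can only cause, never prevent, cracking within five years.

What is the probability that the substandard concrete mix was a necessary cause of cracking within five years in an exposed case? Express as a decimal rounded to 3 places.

Under exogeneity and monotonicity, PN = (RR − 1) / RR = 1 − 1/RR.
PN = (4.37 − 1) / 4.37 = 3.37 / 4.37 ≈ 0.7712

PN ≈ 0.771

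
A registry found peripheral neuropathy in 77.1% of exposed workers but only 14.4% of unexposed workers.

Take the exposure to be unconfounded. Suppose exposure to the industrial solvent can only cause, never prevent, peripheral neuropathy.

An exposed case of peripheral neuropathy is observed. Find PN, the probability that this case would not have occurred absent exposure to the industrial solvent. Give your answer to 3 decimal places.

PN ≈ 0.813

p₁ = 0.771, p₀ = 0.144.
Under exogeneity and monotonicity, PN = (p₁ − p₀) / p₁.
PN = (0.771 − 0.144) / 0.771 = 0.627 / 0.771 ≈ 0.8132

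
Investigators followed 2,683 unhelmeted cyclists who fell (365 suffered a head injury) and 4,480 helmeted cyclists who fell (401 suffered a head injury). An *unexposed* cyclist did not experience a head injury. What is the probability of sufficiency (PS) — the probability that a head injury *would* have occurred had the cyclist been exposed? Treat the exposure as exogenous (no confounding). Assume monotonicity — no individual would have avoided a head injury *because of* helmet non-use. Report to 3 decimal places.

PS ≈ 0.051

p₁ = P(outcome | exposed) = 365/2683 = 0.13604
p₀ = P(outcome | unexposed) = 401/4480 = 0.089509
Under exogeneity and monotonicity, PS = (p₁ − p₀) / (1 − p₀).
PS = (0.13604 − 0.089509) / (1 − 0.089509) = 0.046533 / 0.91049 ≈ 0.0511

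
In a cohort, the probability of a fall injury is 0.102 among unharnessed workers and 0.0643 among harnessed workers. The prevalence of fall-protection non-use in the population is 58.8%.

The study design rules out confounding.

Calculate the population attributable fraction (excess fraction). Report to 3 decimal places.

Let p₁ = 0.102, p₀ = 0.0643.
Overall risk P(Y=1) = π·p₁ + (1−π)·p₀ = 0.588×0.102 + 0.412×0.0643 = 0.086468.
Under exogeneity, PAF = [P(Y=1) − p₀] / P(Y=1).
PAF = (0.086468 − 0.0643) / 0.086468 ≈ 0.2564

PAF ≈ 0.256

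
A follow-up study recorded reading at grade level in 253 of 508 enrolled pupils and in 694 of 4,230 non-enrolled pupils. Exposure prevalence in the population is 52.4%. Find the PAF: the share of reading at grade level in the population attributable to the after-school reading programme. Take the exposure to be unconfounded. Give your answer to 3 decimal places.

p₁ = P(outcome | exposed) = 253/508 = 0.49803
p₀ = P(outcome | unexposed) = 694/4230 = 0.16407
Overall risk P(Y=1) = π·p₁ + (1−π)·p₀ = 0.524×0.49803 + 0.476×0.16407 = 0.33906.
Under exogeneity, PAF = [P(Y=1) − p₀] / P(Y=1).
PAF = (0.33906 − 0.16407) / 0.33906 ≈ 0.5161

PAF ≈ 0.516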